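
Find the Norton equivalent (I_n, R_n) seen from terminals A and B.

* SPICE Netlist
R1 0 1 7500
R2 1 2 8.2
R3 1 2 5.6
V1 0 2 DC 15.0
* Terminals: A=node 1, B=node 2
Find the Thévenin equivalent first; then I_n = V_th/R_th and R_n = R_th.
Step 1 — V_th is the open-circuit voltage V_A - V_B (nothing connected across the terminals).
Nodal analysis, taking node 2 as the 0 V reference.
Source V1 fixes V_0 = 15 V.
KCL at each unknown node (sum of currents leaving = 0; resistances in Ω):
  Node 1: (V_1 - 15)/7500 + (V_1 - 0)/8.2 + (V_1 - 0)/5.6 = 0
Collecting terms: 0.3007 × V_1 = 0.002  =>  V_1 = 0.006652 V
V_th = V_1 - V_2 = 0.006652 - 0 = 0.006652 V
Step 2 — R_th: zero the source — replace V1 by a short circuit (node 2 merges into node 0) — and find the resistance seen between A (node 1) and B (node 0).
Reduce the network between node 1 (A) and node 0 (B) by series/parallel combination:
  Rp1 = R1 ‖ R2 ‖ R3 (parallel, all between nodes 0 and 1) = 1/(1/7500 + 1/8.2 + 1/5.6) = 3.326 Ω
R_th = 3.326 Ω
I_n = V_th/R_th = 0.006652/3.326 = 0.002 A, and R_n = R_th = 3.326 Ω

Final answer: I_n = 0.002 A, R_n = 3.326 Ω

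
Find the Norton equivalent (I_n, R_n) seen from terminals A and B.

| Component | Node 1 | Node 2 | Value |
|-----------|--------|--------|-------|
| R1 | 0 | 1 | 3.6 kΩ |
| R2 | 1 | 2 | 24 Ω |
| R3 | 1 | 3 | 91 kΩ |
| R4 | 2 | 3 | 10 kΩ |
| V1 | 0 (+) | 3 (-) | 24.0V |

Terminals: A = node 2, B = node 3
Find the Thévenin equivalent first; then I_n = V_th/R_th and R_n = R_th.
Step 1 — V_th is the open-circuit voltage V_A - V_B (nothing connected across the terminals).
Nodal analysis, taking node 3 as the 0 V reference.
Source V1 fixes V_0 = 24 V.
KCL at each unknown node (sum of currents leaving = 0; resistances in Ω):
  Node 1: (V_1 - 24)/3600 + (V_1 - V_2)/24 + (V_1 - 0)/91000 = 0
  Node 2: (V_2 - V_1)/24 + (V_2 - 0)/10000 = 0
Collecting terms (coefficients in siemens):
  0.04196·V_1 - 0.04167·V_2 = 0.006667
  0.04177·V_2 - 0.04167·V_1 = 0
Determinant D = (0.04196)(0.04177) - (-0.04167)(-0.04167) = 0.00001623
V_1 = [(0.006667)(0.04177) - (-0.04167)(0)]/D = 17.16 V
V_2 = [(0.04196)(0) - (0.006667)(-0.04167)]/D = 17.12 V
V_th = V_2 - V_3 = 17.12 - 0 = 17.12 V
Step 2 — R_th: zero the source — replace V1 by a short circuit (node 3 merges into node 0) — and find the resistance seen between A (node 2) and B (node 0).
Reduce the network between node 2 (A) and node 0 (B) by series/parallel combination:
  Rp1 = R1 ‖ R3 (parallel, both between nodes 0 and 1) = 1/(1/3600 + 1/91000) = 3463 Ω
  Rs1 = R2 + Rp1 (series, joined only at node 1) = 24 + 3463 = 3487 Ω
  Rp2 = R4 ‖ Rs1 (parallel, both between nodes 0 and 2) = 1/(1/10000 + 1/3487) = 2585 Ω
R_th = 2.585 kΩ
I_n = V_th/R_th = 17.12/2585 = 0.006621 A, and R_n = R_th = 2.585 kΩ

Final answer: I_n = 0.006621 A, R_n = 2.585 kΩ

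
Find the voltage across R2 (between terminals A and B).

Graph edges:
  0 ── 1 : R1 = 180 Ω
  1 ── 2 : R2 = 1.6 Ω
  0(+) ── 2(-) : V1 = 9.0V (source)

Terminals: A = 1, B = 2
R1 and R2 are in series across V1 (node 0 → node 1 → node 2), and the output A–B is taken across R2, so this is a voltage divider.
Series current: I = V1/(R1 + R2) = 9/(180 + 1.6) = 9/181.6 = 0.04956 A
V_R2 = I × R2 = V1 × R2/(R1 + R2) = 9 × 1.6/181.6 = 0.0793 V

Final answer: 0.0793 V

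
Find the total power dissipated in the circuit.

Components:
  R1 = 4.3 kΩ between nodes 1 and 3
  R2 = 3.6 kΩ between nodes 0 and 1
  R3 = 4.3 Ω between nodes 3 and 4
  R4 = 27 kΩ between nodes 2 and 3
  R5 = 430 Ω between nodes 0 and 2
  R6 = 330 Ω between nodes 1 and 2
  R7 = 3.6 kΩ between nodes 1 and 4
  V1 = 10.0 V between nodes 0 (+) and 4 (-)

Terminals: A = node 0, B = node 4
Nodal analysis, taking node 4 as the 0 V reference.
Source V1 fixes V_0 = 10 V.
KCL at each unknown node (sum of currents leaving = 0; resistances in Ω):
  Node 1: (V_1 - V_3)/4300 + (V_1 - 10)/3600 + (V_1 - V_2)/330 + (V_1 - 0)/3600 = 0
  Node 2: (V_2 - V_3)/27000 + (V_2 - 10)/430 + (V_2 - V_1)/330 = 0
  Node 3: (V_3 - V_1)/4300 + (V_3 - 0)/4.3 + (V_3 - V_2)/27000 = 0
Collecting terms (coefficients in siemens):
  0.003818·V_1 - 0.00303·V_2 - 0.0002326·V_3 = 0.002778
  0.005393·V_2 - 0.00303·V_1 - 0.00003704·V_3 = 0.02326
  0.2328·V_3 - 0.0002326·V_1 - 0.00003704·V_2 = 0
Solving these 3 simultaneous equations (Gaussian elimination) gives:
  V_1 = 7.491 V, V_2 = 8.521 V, V_3 = 0.008837 V
Power in each resistor, P = (ΔV)²/R:
  P_R1 = (7.491 - 0.008837)²/4300 = 0.01302 W
  P_R2 = (10 - 7.491)²/3600 = 0.001749 W
  P_R3 = (0.008837 - 0)²/4.3 = 0.00001816 W
  P_R4 = (8.521 - 0.008837)²/27000 = 0.002684 W
  P_R5 = (10 - 8.521)²/430 = 0.005085 W
  P_R6 = (7.491 - 8.521)²/330 = 0.00322 W
  P_R7 = (7.491 - 0)²/3600 = 0.01559 W
P_total = P_R1 + P_R2 + P_R3 + P_R4 + P_R5 + P_R6 + P_R7 = 0.04136 W

Final answer: 0.04136 W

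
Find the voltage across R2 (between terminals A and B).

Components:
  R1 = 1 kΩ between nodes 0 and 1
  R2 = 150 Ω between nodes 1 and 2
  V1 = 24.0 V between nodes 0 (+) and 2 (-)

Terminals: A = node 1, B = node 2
R1 and R2 are in series across V1 (node 0 → node 1 → node 2), and the output A–B is taken across R2, so this is a voltage divider.
Series current: I = V1/(R1 + R2) = 24/(1000 + 150) = 24/1150 = 0.02087 A
V_R2 = I × R2 = V1 × R2/(R1 + R2) = 24 × 150/1150 = 3.13 V

Final answer: 3.13 V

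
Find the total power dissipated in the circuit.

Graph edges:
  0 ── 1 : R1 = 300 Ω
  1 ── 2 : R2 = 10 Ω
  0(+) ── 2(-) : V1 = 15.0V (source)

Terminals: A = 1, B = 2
Nodal analysis, taking node 2 as the 0 V reference.
Source V1 fixes V_0 = 15 V.
KCL at each unknown node (sum of currents leaving = 0; resistances in Ω):
  Node 1: (V_1 - 15)/300 + (V_1 - 0)/10 = 0
Collecting terms: 0.1033 × V_1 = 0.05  =>  V_1 = 0.4839 V
Power in each resistor, P = (ΔV)²/R:
  P_R1 = (15 - 0.4839)²/300 = 0.7024 W
  P_R2 = (0.4839 - 0)²/10 = 0.02341 W
P_total = P_R1 + P_R2 = 0.7258 W

Final answer: 0.7258 W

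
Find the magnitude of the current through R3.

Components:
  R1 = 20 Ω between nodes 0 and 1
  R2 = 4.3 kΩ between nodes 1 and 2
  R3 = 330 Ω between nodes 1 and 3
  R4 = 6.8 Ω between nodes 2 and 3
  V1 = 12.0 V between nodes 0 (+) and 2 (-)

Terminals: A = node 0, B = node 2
Nodal analysis, taking node 2 as the 0 V reference.
Source V1 fixes V_0 = 12 V.
KCL at each unknown node (sum of currents leaving = 0; resistances in Ω):
  Node 1: (V_1 - 12)/20 + (V_1 - 0)/4300 + (V_1 - V_3)/330 = 0
  Node 3: (V_3 - V_1)/330 + (V_3 - 0)/6.8 = 0
Collecting terms (coefficients in siemens):
  0.05326·V_1 - 0.00303·V_3 = 0.6
  0.1501·V_3 - 0.00303·V_1 = 0
Determinant D = (0.05326)(0.1501) - (-0.00303)(-0.00303) = 0.007985
V_1 = [(0.6)(0.1501) - (-0.00303)(0)]/D = 11.28 V
V_3 = [(0.05326)(0) - (0.6)(-0.00303)]/D = 0.2277 V
I_R3 = (V_1 - V_3)/R3 = (11.28 - 0.2277)/330 = 0.03349 A
|I_R3| = 0.03349 A

Final answer: |I_R3| = 0.03349 A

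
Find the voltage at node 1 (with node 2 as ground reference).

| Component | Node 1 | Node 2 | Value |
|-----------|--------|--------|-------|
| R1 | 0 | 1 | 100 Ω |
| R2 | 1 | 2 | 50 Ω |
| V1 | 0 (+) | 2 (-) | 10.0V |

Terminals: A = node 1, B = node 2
Nodal analysis, taking node 2 as the 0 V reference.
Source V1 fixes V_0 = 10 V.
KCL at each unknown node (sum of currents leaving = 0; resistances in Ω):
  Node 1: (V_1 - 10)/100 + (V_1 - 0)/50 = 0
Collecting terms: 0.03 × V_1 = 0.1  =>  V_1 = 3.333 V
The requested potential is V_1 = 3.333 V.

Final answer: V_1 = 3.333 V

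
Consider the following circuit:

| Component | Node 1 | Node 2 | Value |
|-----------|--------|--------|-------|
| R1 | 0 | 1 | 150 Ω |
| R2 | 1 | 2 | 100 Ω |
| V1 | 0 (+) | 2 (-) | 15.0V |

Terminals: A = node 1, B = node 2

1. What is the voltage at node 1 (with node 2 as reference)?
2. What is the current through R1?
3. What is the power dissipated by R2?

Nodal analysis, taking node 2 as the 0 V reference.
Source V1 fixes V_0 = 15 V.
KCL at each unknown node (sum of currents leaving = 0; resistances in Ω):
  Node 1: (V_1 - 15)/150 + (V_1 - 0)/100 = 0
Collecting terms: 0.01667 × V_1 = 0.1  =>  V_1 = 6 V
Part 1:
  Read off the nodal solution: V_1 = 6 V
Part 2:
  I_R1 = (V_0 - V_1)/R1 = (15 - 6)/150 = 0.06 A
  Magnitude: I_R1 = 0.06 A
Part 3:
  I_R2 = (V_1 - V_2)/R2 = (6 - 0)/100 = 0.06 A
  P_R2 = I_R2² × R2 = (0.06)² × 100 = 0.36 W

Final answers:
1. V_1 = 6 V
2. I_R1 = 0.06 A
3. P_R2 = 0.36 W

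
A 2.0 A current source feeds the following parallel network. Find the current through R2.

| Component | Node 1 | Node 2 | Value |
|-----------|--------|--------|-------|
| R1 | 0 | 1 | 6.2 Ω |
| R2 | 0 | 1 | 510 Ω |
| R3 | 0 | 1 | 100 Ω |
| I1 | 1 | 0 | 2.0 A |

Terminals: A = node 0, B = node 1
All resistors sit directly between nodes 0 and 1, so they are in parallel and share one voltage V; the full source current 2 A splits among them.
1/R_par = 1/6.2 + 1/510 + 1/100 = 0.1733 S  =>  R_par = 5.772 Ω
V = I × R_par = 2 × 5.772 = 11.54 V
I_R2 = V/R2 = 11.54/510 = 0.02264 A

Final answer: 0.02264 A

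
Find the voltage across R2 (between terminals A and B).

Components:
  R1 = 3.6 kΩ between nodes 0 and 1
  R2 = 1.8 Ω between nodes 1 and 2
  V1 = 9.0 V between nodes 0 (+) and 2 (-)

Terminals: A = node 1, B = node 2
R1 and R2 are in series across V1 (node 0 → node 1 → node 2), and the output A–B is taken across R2, so this is a voltage divider.
Series current: I = V1/(R1 + R2) = 9/(3600 + 1.8) = 9/3602 = 0.002499 A
V_R2 = I × R2 = V1 × R2/(R1 + R2) = 9 × 1.8/3602 = 0.004498 V

Final answer: 0.004498 V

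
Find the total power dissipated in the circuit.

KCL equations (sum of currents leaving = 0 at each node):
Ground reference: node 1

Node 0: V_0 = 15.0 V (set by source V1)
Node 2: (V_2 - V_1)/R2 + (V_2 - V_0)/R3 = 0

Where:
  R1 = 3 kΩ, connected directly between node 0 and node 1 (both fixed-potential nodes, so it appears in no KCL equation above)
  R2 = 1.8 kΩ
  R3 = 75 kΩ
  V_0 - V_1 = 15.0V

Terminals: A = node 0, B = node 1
Nodal analysis, taking node 1 as the 0 V reference.
Source V1 fixes V_0 = 15 V.
KCL at each unknown node (sum of currents leaving = 0; resistances in Ω):
  Node 2: (V_2 - 0)/1800 + (V_2 - 15)/75000 = 0
Collecting terms: 0.0005689 × V_2 = 0.0002  =>  V_2 = 0.3516 V
Power in each resistor, P = (ΔV)²/R:
  P_R1 = (15 - 0)²/3000 = 0.075 W
  P_R2 = (0 - 0.3516)²/1800 = 0.00006866 W
  P_R3 = (15 - 0.3516)²/75000 = 0.002861 W
P_total = P_R1 + P_R2 + P_R3 = 0.07793 W

Final answer: 0.07793 W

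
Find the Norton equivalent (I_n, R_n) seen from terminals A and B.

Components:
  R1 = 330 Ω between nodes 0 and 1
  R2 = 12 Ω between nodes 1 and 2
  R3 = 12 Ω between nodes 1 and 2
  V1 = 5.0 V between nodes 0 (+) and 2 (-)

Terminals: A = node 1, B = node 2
Find the Thévenin equivalent first; then I_n = V_th/R_th and R_n = R_th.
Step 1 — V_th is the open-circuit voltage V_A - V_B (nothing connected across the terminals).
Nodal analysis, taking node 2 as the 0 V reference.
Source V1 fixes V_0 = 5 V.
KCL at each unknown node (sum of currents leaving = 0; resistances in Ω):
  Node 1: (V_1 - 5)/330 + (V_1 - 0)/12 + (V_1 - 0)/12 = 0
Collecting terms: 0.1697 × V_1 = 0.01515  =>  V_1 = 0.08929 V
V_th = V_1 - V_2 = 0.08929 - 0 = 0.08929 V
Step 2 — R_th: zero the source — replace V1 by a short circuit (node 2 merges into node 0) — and find the resistance seen between A (node 1) and B (node 0).
Reduce the network between node 1 (A) and node 0 (B) by series/parallel combination:
  Rp1 = R1 ‖ R2 ‖ R3 (parallel, all between nodes 0 and 1) = 1/(1/330 + 1/12 + 1/12) = 5.893 Ω
R_th = 5.893 Ω
I_n = V_th/R_th = 0.08929/5.893 = 0.01515 A, and R_n = R_th = 5.893 Ω

Final answer: I_n = 0.01515 A, R_n = 5.893 Ω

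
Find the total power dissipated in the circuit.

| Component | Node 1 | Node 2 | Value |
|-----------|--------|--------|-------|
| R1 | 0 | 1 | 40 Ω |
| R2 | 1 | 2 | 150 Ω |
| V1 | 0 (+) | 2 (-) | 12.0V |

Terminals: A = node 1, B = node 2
Nodal analysis, taking node 2 as the 0 V reference.
Source V1 fixes V_0 = 12 V.
KCL at each unknown node (sum of currents leaving = 0; resistances in Ω):
  Node 1: (V_1 - 12)/40 + (V_1 - 0)/150 = 0
Collecting terms: 0.03167 × V_1 = 0.3  =>  V_1 = 9.474 V
Power in each resistor, P = (ΔV)²/R:
  P_R1 = (12 - 9.474)²/40 = 0.1596 W
  P_R2 = (9.474 - 0)²/150 = 0.5983 W
P_total = P_R1 + P_R2 = 0.7579 W

Final answer: 0.7579 W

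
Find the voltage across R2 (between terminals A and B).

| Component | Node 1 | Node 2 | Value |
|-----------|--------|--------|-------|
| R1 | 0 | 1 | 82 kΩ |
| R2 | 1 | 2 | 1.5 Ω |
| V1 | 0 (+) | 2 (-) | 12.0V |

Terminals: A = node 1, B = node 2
R1 and R2 are in series across V1 (node 0 → node 1 → node 2), and the output A–B is taken across R2, so this is a voltage divider.
Series current: I = V1/(R1 + R2) = 12/(82000 + 1.5) = 12/82000 = 0.0001463 A
V_R2 = I × R2 = V1 × R2/(R1 + R2) = 12 × 1.5/82000 = 0.0002195 V

Final answer: 0.0002195 V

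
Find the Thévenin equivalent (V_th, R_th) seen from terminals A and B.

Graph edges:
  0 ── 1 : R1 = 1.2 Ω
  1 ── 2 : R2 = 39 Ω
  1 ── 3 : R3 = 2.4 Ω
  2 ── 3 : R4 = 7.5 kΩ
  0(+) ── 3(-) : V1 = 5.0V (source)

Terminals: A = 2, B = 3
Step 1 — V_th is the open-circuit voltage V_A - V_B (nothing connected across the terminals).
Nodal analysis, taking node 3 as the 0 V reference.
Source V1 fixes V_0 = 5 V.
KCL at each unknown node (sum of currents leaving = 0; resistances in Ω):
  Node 1: (V_1 - 5)/1.2 + (V_1 - V_2)/39 + (V_1 - 0)/2.4 = 0
  Node 2: (V_2 - V_1)/39 + (V_2 - 0)/7500 = 0
Collecting terms (coefficients in siemens):
  1.276·V_1 - 0.02564·V_2 = 4.167
  0.02577·V_2 - 0.02564·V_1 = 0
Determinant D = (1.276)(0.02577) - (-0.02564)(-0.02564) = 0.03222
V_1 = [(4.167)(0.02577) - (-0.02564)(0)]/D = 3.333 V
V_2 = [(1.276)(0) - (4.167)(-0.02564)]/D = 3.316 V
V_th = V_2 - V_3 = 3.316 - 0 = 3.316 V
Step 2 — R_th: zero the source — replace V1 by a short circuit (node 3 merges into node 0) — and find the resistance seen between A (node 2) and B (node 0).
Reduce the network between node 2 (A) and node 0 (B) by series/parallel combination:
  Rp1 = R1 ‖ R3 (parallel, both between nodes 0 and 1) = 1/(1/1.2 + 1/2.4) = 0.8 Ω
  Rs1 = R2 + Rp1 (series, joined only at node 1) = 39 + 0.8 = 39.8 Ω
  Rp2 = R4 ‖ Rs1 (parallel, both between nodes 0 and 2) = 1/(1/7500 + 1/39.8) = 39.59 Ω
R_th = 39.59 Ω

Final answer: V_th = 3.316 V, R_th = 39.59 Ω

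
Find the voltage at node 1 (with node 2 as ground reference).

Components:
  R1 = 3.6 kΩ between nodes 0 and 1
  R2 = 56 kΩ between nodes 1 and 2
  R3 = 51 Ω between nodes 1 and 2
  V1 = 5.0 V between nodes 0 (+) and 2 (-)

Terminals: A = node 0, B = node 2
Nodal analysis, taking node 2 as the 0 V reference.
Source V1 fixes V_0 = 5 V.
KCL at each unknown node (sum of currents leaving = 0; resistances in Ω):
  Node 1: (V_1 - 5)/3600 + (V_1 - 0)/56000 + (V_1 - 0)/51 = 0
Collecting terms: 0.0199 × V_1 = 0.001389  =>  V_1 = 0.06978 V
The requested potential is V_1 = 0.06978 V.

Final answer: V_1 = 0.06978 V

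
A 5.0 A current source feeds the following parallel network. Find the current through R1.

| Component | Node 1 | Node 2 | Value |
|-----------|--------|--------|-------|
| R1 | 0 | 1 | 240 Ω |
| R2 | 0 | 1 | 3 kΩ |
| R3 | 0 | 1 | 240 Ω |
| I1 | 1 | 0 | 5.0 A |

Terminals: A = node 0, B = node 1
All resistors sit directly between nodes 0 and 1, so they are in parallel and share one voltage V; the full source current 5 A splits among them.
1/R_par = 1/240 + 1/3000 + 1/240 = 0.008667 S  =>  R_par = 115.4 Ω
V = I × R_par = 5 × 115.4 = 576.9 V
I_R1 = V/R1 = 576.9/240 = 2.404 A

Final answer: 2.404 A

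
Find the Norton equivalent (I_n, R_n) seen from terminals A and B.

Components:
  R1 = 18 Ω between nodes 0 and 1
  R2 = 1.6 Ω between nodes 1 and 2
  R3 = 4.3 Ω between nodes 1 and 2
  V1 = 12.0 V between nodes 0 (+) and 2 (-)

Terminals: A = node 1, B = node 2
Find the Thévenin equivalent first; then I_n = V_th/R_th and R_n = R_th.
Step 1 — V_th is the open-circuit voltage V_A - V_B (nothing connected across the terminals).
Nodal analysis, taking node 2 as the 0 V reference.
Source V1 fixes V_0 = 12 V.
KCL at each unknown node (sum of currents leaving = 0; resistances in Ω):
  Node 1: (V_1 - 12)/18 + (V_1 - 0)/1.6 + (V_1 - 0)/4.3 = 0
Collecting terms: 0.9131 × V_1 = 0.6667  =>  V_1 = 0.7301 V
V_th = V_1 - V_2 = 0.7301 - 0 = 0.7301 V
Step 2 — R_th: zero the source — replace V1 by a short circuit (node 2 merges into node 0) — and find the resistance seen between A (node 1) and B (node 0).
Reduce the network between node 1 (A) and node 0 (B) by series/parallel combination:
  Rp1 = R1 ‖ R2 ‖ R3 (parallel, all between nodes 0 and 1) = 1/(1/18 + 1/1.6 + 1/4.3) = 1.095 Ω
R_th = 1.095 Ω
I_n = V_th/R_th = 0.7301/1.095 = 0.6667 A, and R_n = R_th = 1.095 Ω

Final answer: I_n = 0.6667 A, R_n = 1.095 Ω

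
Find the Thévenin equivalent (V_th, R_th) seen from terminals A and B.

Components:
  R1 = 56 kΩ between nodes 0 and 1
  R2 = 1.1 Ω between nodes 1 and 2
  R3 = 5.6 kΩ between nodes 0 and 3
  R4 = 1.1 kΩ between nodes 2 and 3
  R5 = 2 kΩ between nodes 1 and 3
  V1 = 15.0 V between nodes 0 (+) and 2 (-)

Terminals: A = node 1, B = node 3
Step 1 — V_th is the open-circuit voltage V_A - V_B (nothing connected across the terminals).
Nodal analysis, taking node 2 as the 0 V reference.
Source V1 fixes V_0 = 15 V.
KCL at each unknown node (sum of currents leaving = 0; resistances in Ω):
  Node 1: (V_1 - 15)/56000 + (V_1 - 0)/1.1 + (V_1 - V_3)/2000 = 0
  Node 3: (V_3 - 15)/5600 + (V_3 - 0)/1100 + (V_3 - V_1)/2000 = 0
Collecting terms (coefficients in siemens):
  0.9096·V_1 - 0.0005·V_3 = 0.0002679
  0.001588·V_3 - 0.0005·V_1 = 0.002679
Determinant D = (0.9096)(0.001588) - (-0.0005)(-0.0005) = 0.001444
V_1 = [(0.0002679)(0.001588) - (-0.0005)(0.002679)]/D = 0.001222 V
V_3 = [(0.9096)(0.002679) - (0.0002679)(-0.0005)]/D = 1.688 V
V_th = V_1 - V_3 = 0.001222 - 1.688 = -1.686 V
Step 2 — R_th: zero the source — replace V1 by a short circuit (node 2 merges into node 0) — and find the resistance seen between A (node 1) and B (node 3).
Reduce the network between node 1 (A) and node 3 (B) by series/parallel combination:
  Rp1 = R1 ‖ R2 (parallel, both between nodes 0 and 1) = 1/(1/56000 + 1/1.1) = 1.1 Ω
  Rp2 = R3 ‖ R4 (parallel, both between nodes 0 and 3) = 1/(1/5600 + 1/1100) = 919.4 Ω
  Rs1 = Rp1 + Rp2 (series, joined only at node 0) = 1.1 + 919.4 = 920.5 Ω
  Rp3 = R5 ‖ Rs1 (parallel, both between nodes 1 and 3) = 1/(1/2000 + 1/920.5) = 630.4 Ω
R_th = 630.4 Ω

Final answer: V_th = -1.686 V, R_th = 630.4 Ω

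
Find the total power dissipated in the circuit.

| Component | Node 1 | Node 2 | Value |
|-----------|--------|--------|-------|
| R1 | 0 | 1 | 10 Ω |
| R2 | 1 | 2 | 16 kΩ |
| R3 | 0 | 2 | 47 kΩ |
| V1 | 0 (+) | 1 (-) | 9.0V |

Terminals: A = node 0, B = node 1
Nodal analysis, taking node 1 as the 0 V reference.
Source V1 fixes V_0 = 9 V.
KCL at each unknown node (sum of currents leaving = 0; resistances in Ω):
  Node 2: (V_2 - 0)/16000 + (V_2 - 9)/47000 = 0
Collecting terms: 0.00008378 × V_2 = 0.0001915  =>  V_2 = 2.286 V
Power in each resistor, P = (ΔV)²/R:
  P_R1 = (9 - 0)²/10 = 8.1 W
  P_R2 = (0 - 2.286)²/16000 = 0.0003265 W
  P_R3 = (9 - 2.286)²/47000 = 0.0009592 W
P_total = P_R1 + P_R2 + P_R3 = 8.101 W

Final answer: 8.101 W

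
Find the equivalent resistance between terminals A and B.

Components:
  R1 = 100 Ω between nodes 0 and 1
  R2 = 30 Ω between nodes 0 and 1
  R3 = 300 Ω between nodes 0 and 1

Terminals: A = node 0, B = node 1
Reduce the network between node 0 (A) and node 1 (B) by series/parallel combination:
  Rp1 = R1 ‖ R2 ‖ R3 (parallel, all between nodes 0 and 1) = 1/(1/100 + 1/30 + 1/300) = 21.43 Ω
R_eq = 21.43 Ω

Final answer: 21.43 Ω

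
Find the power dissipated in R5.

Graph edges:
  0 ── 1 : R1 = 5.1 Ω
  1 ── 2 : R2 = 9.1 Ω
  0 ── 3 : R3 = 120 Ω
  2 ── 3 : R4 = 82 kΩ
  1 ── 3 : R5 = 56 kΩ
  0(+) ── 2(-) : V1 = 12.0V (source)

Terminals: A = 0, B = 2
Nodal analysis, taking node 2 as the 0 V reference.
Source V1 fixes V_0 = 12 V.
KCL at each unknown node (sum of currents leaving = 0; resistances in Ω):
  Node 1: (V_1 - 12)/5.1 + (V_1 - 0)/9.1 + (V_1 - V_3)/56000 = 0
  Node 3: (V_3 - 12)/120 + (V_3 - 0)/82000 + (V_3 - V_1)/56000 = 0
Collecting terms (coefficients in siemens):
  0.306·V_1 - 0.00001786·V_3 = 2.353
  0.008363·V_3 - 0.00001786·V_1 = 0.1
Determinant D = (0.306)(0.008363) - (-0.00001786)(-0.00001786) = 0.002559
V_1 = [(2.353)(0.008363) - (-0.00001786)(0.1)]/D = 7.69 V
V_3 = [(0.306)(0.1) - (2.353)(-0.00001786)]/D = 11.97 V
I_R5 = (V_1 - V_3)/R5 = (7.69 - 11.97)/56000 = -0.00007648 A
P_R5 = I_R5² × R5 = (-0.00007648)² × 56000 = 0.0003276 W

Final answer: 0.0003276 W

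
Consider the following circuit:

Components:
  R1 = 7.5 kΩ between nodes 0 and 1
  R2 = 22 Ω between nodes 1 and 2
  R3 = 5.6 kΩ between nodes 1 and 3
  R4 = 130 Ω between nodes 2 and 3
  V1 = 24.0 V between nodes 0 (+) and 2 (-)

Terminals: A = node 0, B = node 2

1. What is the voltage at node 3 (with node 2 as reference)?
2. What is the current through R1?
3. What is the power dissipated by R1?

Nodal analysis, taking node 2 as the 0 V reference.
Source V1 fixes V_0 = 24 V.
KCL at each unknown node (sum of currents leaving = 0; resistances in Ω):
  Node 1: (V_1 - 24)/7500 + (V_1 - 0)/22 + (V_1 - V_3)/5600 = 0
  Node 3: (V_3 - V_1)/5600 + (V_3 - 0)/130 = 0
Collecting terms (coefficients in siemens):
  0.04577·V_1 - 0.0001786·V_3 = 0.0032
  0.007871·V_3 - 0.0001786·V_1 = 0
Determinant D = (0.04577)(0.007871) - (-0.0001786)(-0.0001786) = 0.0003602
V_1 = [(0.0032)(0.007871) - (-0.0001786)(0)]/D = 0.06993 V
V_3 = [(0.04577)(0) - (0.0032)(-0.0001786)]/D = 0.001586 V
Part 1:
  Read off the nodal solution: V_3 = 0.001586 V
Part 2:
  I_R1 = (V_0 - V_1)/R1 = (24 - 0.06993)/7500 = 0.003191 A
  Magnitude: I_R1 = 0.003191 A
Part 3:
  I_R1 = (V_0 - V_1)/R1 = (24 - 0.06993)/7500 = 0.003191 A
  P_R1 = I_R1² × R1 = (0.003191)² × 7500 = 0.07635 W

Final answers:
1. V_3 = 0.001586 V
2. I_R1 = 0.003191 A
3. P_R1 = 0.07635 W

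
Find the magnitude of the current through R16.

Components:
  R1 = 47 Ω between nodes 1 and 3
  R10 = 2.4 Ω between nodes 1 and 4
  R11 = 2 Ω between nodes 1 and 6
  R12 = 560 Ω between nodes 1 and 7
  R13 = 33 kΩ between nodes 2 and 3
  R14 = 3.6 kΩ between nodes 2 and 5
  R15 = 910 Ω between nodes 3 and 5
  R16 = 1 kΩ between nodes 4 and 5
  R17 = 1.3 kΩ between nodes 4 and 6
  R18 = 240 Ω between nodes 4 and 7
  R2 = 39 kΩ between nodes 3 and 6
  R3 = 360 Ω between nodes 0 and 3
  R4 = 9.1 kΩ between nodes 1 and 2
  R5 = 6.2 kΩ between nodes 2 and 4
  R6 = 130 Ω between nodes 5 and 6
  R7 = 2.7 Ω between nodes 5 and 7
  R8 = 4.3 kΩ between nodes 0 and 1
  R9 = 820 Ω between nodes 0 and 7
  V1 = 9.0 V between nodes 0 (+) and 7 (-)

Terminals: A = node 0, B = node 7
Nodal analysis, taking node 7 as the 0 V reference.
Source V1 fixes V_0 = 9 V.
KCL at each unknown node (sum of currents leaving = 0; resistances in Ω):
  Node 1: (V_1 - V_3)/47 + (V_1 - V_2)/9100 + (V_1 - 9)/4300 + (V_1 - V_4)/2.4 + (V_1 - V_6)/2 + (V_1 - 0)/560 = 0
  Node 2: (V_2 - V_1)/9100 + (V_2 - V_4)/6200 + (V_2 - V_3)/33000 + (V_2 - V_5)/3600 = 0
  Node 3: (V_3 - V_1)/47 + (V_3 - V_6)/39000 + (V_3 - 9)/360 + (V_3 - V_2)/33000 + (V_3 - V_5)/910 = 0
  Node 4: (V_4 - V_2)/6200 + (V_4 - V_1)/2.4 + (V_4 - V_5)/1000 + (V_4 - V_6)/1300 + (V_4 - 0)/240 = 0
  Node 5: (V_5 - V_6)/130 + (V_5 - 0)/2.7 + (V_5 - V_2)/3600 + (V_5 - V_3)/910 + (V_5 - V_4)/1000 = 0
  Node 6: (V_6 - V_3)/39000 + (V_6 - V_5)/130 + (V_6 - V_1)/2 + (V_6 - V_4)/1300 = 0
Collecting terms (coefficients in siemens):
  0.9401·V_1 - 0.0001099·V_2 - 0.02128·V_3 - 0.4167·V_4 - 0.5·V_6 = 0.002093
  0.0005793·V_2 - 0.0001099·V_1 - 0.0000303·V_3 - 0.0001613·V_4 - 0.0002778·V_5 = 0
  0.02521·V_3 - 0.02128·V_1 - 0.0000303·V_2 - 0.001099·V_5 - 0.00002564·V_6 = 0.025
  0.4228·V_4 - 0.4167·V_1 - 0.0001613·V_2 - 0.001·V_5 - 0.0007692·V_6 = 0
  0.3804·V_5 - 0.0002778·V_2 - 0.001099·V_3 - 0.001·V_4 - 0.007692·V_6 = 0
  0.5085·V_6 - 0.5·V_1 - 0.00002564·V_3 - 0.0007692·V_4 - 0.007692·V_5 = 0
Solving these 6 simultaneous equations (Gaussian elimination) gives:
  V_1 = 1.302 V, V_2 = 0.7316 V, V_3 = 2.094 V, V_4 = 1.285 V
  V_5 = 0.03589 V, V_6 = 1.282 V
I_R16 = (V_4 - V_5)/R16 = (1.285 - 0.03589)/1000 = 0.00125 A
|I_R16| = 0.00125 A

Final answer: |I_R16| = 0.00125 A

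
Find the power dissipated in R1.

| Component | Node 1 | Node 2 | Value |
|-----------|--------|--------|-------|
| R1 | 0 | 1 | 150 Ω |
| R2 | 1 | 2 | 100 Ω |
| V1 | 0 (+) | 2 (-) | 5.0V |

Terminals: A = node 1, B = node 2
Nodal analysis, taking node 2 as the 0 V reference.
Source V1 fixes V_0 = 5 V.
KCL at each unknown node (sum of currents leaving = 0; resistances in Ω):
  Node 1: (V_1 - 5)/150 + (V_1 - 0)/100 = 0
Collecting terms: 0.01667 × V_1 = 0.03333  =>  V_1 = 2 V
I_R1 = (V_0 - V_1)/R1 = (5 - 2)/150 = 0.02 A
P_R1 = I_R1² × R1 = (0.02)² × 150 = 0.06 W

Final answer: 0.06 W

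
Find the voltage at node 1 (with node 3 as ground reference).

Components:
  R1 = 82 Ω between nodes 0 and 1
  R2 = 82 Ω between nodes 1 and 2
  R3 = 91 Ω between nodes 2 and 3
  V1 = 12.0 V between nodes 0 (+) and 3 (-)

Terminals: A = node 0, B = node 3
Nodal analysis, taking node 3 as the 0 V reference.
Source V1 fixes V_0 = 12 V.
KCL at each unknown node (sum of currents leaving = 0; resistances in Ω):
  Node 1: (V_1 - 12)/82 + (V_1 - V_2)/82 = 0
  Node 2: (V_2 - V_1)/82 + (V_2 - 0)/91 = 0
Collecting terms (coefficients in siemens):
  0.02439·V_1 - 0.0122·V_2 = 0.1463
  0.02318·V_2 - 0.0122·V_1 = 0
Determinant D = (0.02439)(0.02318) - (-0.0122)(-0.0122) = 0.0004167
V_1 = [(0.1463)(0.02318) - (-0.0122)(0)]/D = 8.141 V
V_2 = [(0.02439)(0) - (0.1463)(-0.0122)]/D = 4.282 V
The requested potential is V_1 = 8.141 V.

Final answer: V_1 = 8.141 V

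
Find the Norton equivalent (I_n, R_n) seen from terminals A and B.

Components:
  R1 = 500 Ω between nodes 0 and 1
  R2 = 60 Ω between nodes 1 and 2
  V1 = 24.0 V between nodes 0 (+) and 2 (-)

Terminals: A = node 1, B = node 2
Find the Thévenin equivalent first; then I_n = V_th/R_th and R_n = R_th.
Step 1 — V_th is the open-circuit voltage V_A - V_B (nothing connected across the terminals).
Nodal analysis, taking node 2 as the 0 V reference.
Source V1 fixes V_0 = 24 V.
KCL at each unknown node (sum of currents leaving = 0; resistances in Ω):
  Node 1: (V_1 - 24)/500 + (V_1 - 0)/60 = 0
Collecting terms: 0.01867 × V_1 = 0.048  =>  V_1 = 2.571 V
V_th = V_1 - V_2 = 2.571 - 0 = 2.571 V
Step 2 — R_th: zero the source — replace V1 by a short circuit (node 2 merges into node 0) — and find the resistance seen between A (node 1) and B (node 0).
Reduce the network between node 1 (A) and node 0 (B) by series/parallel combination:
  Rp1 = R1 ‖ R2 (parallel, both between nodes 0 and 1) = 1/(1/500 + 1/60) = 53.57 Ω
R_th = 53.57 Ω
I_n = V_th/R_th = 2.571/53.57 = 0.048 A, and R_n = R_th = 53.57 Ω

Final answer: I_n = 0.048 A, R_n = 53.57 Ω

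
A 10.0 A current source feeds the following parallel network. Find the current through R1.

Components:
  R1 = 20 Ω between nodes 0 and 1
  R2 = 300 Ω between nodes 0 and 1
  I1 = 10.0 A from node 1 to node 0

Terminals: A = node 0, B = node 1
All resistors sit directly between nodes 0 and 1, so they are in parallel and share one voltage V; the full source current 10 A splits among them.
1/R_par = 1/20 + 1/300 = 0.05333 S  =>  R_par = 18.75 Ω
V = I × R_par = 10 × 18.75 = 187.5 V
I_R1 = V/R1 = 187.5/20 = 9.375 A

Final answer: 9.375 A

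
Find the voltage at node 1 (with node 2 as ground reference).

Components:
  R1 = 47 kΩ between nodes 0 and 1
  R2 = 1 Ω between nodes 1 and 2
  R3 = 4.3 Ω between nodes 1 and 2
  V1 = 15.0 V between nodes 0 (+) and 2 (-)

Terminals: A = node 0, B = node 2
Nodal analysis, taking node 2 as the 0 V reference.
Source V1 fixes V_0 = 15 V.
KCL at each unknown node (sum of currents leaving = 0; resistances in Ω):
  Node 1: (V_1 - 15)/47000 + (V_1 - 0)/1 + (V_1 - 0)/4.3 = 0
Collecting terms: 1.233 × V_1 = 0.0003191  =>  V_1 = 0.0002589 V
The requested potential is V_1 = 0.0002589 V.

Final answer: V_1 = 0.0002589 V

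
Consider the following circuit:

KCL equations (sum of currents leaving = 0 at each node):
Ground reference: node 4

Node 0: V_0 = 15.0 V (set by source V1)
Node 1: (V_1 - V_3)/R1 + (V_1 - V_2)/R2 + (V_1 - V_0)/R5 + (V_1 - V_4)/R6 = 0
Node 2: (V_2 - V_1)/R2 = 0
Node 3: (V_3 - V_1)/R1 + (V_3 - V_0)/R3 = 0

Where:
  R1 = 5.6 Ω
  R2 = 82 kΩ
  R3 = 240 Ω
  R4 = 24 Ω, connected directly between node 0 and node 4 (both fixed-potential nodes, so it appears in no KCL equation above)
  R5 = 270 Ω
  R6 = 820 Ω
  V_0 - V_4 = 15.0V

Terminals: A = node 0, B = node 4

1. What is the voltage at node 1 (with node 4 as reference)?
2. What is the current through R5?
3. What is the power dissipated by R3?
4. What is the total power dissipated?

Nodal analysis, taking node 4 as the 0 V reference.
Source V1 fixes V_0 = 15 V.
KCL at each unknown node (sum of currents leaving = 0; resistances in Ω):
  Node 1: (V_1 - V_3)/5.6 + (V_1 - V_2)/82000 + (V_1 - 15)/270 + (V_1 - 0)/820 = 0
  Node 2: (V_2 - V_1)/82000 = 0
  Node 3: (V_3 - V_1)/5.6 + (V_3 - 15)/240 = 0
Collecting terms (coefficients in siemens):
  0.1835·V_1 - 0.0000122·V_2 - 0.1786·V_3 = 0.05556
  0.0000122·V_2 - 0.0000122·V_1 = 0
  0.1827·V_3 - 0.1786·V_1 = 0.0625
Solving these 3 simultaneous equations (Gaussian elimination) gives:
  V_1 = 12.97 V, V_2 = 12.97 V, V_3 = 13.01 V
Part 1:
  Read off the nodal solution: V_1 = 12.97 V
Part 2:
  I_R5 = (V_0 - V_1)/R5 = (15 - 12.97)/270 = 0.007532 A
  Magnitude: I_R5 = 0.007532 A
Part 3:
  I_R3 = (V_0 - V_3)/R3 = (15 - 13.01)/240 = 0.00828 A
  P_R3 = I_R3² × R3 = (0.00828)² × 240 = 0.01646 W
Part 4:
  Power in each resistor, P = (ΔV)²/R:
    P_R1 = (12.97 - 13.01)²/5.6 = 0.000384 W
    P_R2 = (12.97 - 12.97)²/82000 = 0 W
    P_R3 = (15 - 13.01)²/240 = 0.01646 W
    P_R4 = (15 - 0)²/24 = 9.375 W
    P_R5 = (15 - 12.97)²/270 = 0.01532 W
    P_R6 = (12.97 - 0)²/820 = 0.205 W
  P_total = P_R1 + P_R2 + P_R3 + P_R4 + P_R5 + P_R6 = 9.612 W

Final answers:
1. V_1 = 12.97 V
2. I_R5 = 0.007532 A
3. P_R3 = 0.01646 W
4. P_total = 9.612 W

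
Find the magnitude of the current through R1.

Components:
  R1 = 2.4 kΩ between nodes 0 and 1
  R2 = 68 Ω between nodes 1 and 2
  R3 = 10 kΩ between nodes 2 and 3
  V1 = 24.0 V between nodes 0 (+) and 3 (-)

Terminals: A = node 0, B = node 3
Nodal analysis, taking node 3 as the 0 V reference.
Source V1 fixes V_0 = 24 V.
KCL at each unknown node (sum of currents leaving = 0; resistances in Ω):
  Node 1: (V_1 - 24)/2400 + (V_1 - V_2)/68 = 0
  Node 2: (V_2 - V_1)/68 + (V_2 - 0)/10000 = 0
Collecting terms (coefficients in siemens):
  0.01512·V_1 - 0.01471·V_2 = 0.01
  0.01481·V_2 - 0.01471·V_1 = 0
Determinant D = (0.01512)(0.01481) - (-0.01471)(-0.01471) = 0.00000764
V_1 = [(0.01)(0.01481) - (-0.01471)(0)]/D = 19.38 V
V_2 = [(0.01512)(0) - (0.01)(-0.01471)]/D = 19.25 V
I_R1 = (V_0 - V_1)/R1 = (24 - 19.38)/2400 = 0.001925 A
|I_R1| = 0.001925 A

Final answer: |I_R1| = 0.001925 A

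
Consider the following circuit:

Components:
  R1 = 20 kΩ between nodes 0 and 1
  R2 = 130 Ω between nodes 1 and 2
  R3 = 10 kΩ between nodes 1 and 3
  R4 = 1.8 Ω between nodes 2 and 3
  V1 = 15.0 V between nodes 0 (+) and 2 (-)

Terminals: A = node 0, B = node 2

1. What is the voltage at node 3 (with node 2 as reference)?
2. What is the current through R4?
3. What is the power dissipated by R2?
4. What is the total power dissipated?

Nodal analysis, taking node 2 as the 0 V reference.
Source V1 fixes V_0 = 15 V.
KCL at each unknown node (sum of currents leaving = 0; resistances in Ω):
  Node 1: (V_1 - 15)/20000 + (V_1 - 0)/130 + (V_1 - V_3)/10000 = 0
  Node 3: (V_3 - V_1)/10000 + (V_3 - 0)/1.8 = 0
Collecting terms (coefficients in siemens):
  0.007842·V_1 - 0.0001·V_3 = 0.00075
  0.5557·V_3 - 0.0001·V_1 = 0
Determinant D = (0.007842)(0.5557) - (-0.0001)(-0.0001) = 0.004358
V_1 = [(0.00075)(0.5557) - (-0.0001)(0)]/D = 0.09564 V
V_3 = [(0.007842)(0) - (0.00075)(-0.0001)]/D = 0.00001721 V
Part 1:
  Read off the nodal solution: V_3 = 0.00001721 V
Part 2:
  I_R4 = (V_2 - V_3)/R4 = (0 - 0.00001721)/1.8 = -0.000009562 A
  Magnitude: I_R4 = 0.000009562 A
Part 3:
  I_R2 = (V_1 - V_2)/R2 = (0.09564 - 0)/130 = 0.0007357 A
  P_R2 = I_R2² × R2 = (0.0007357)² × 130 = 0.00007035 W
Part 4:
  Power in each resistor, P = (ΔV)²/R:
    P_R1 = (15 - 0.09564)²/20000 = 0.01111 W
    P_R2 = (0.09564 - 0)²/130 = 0.00007035 W
    P_R3 = (0.09564 - 0.00001721)²/10000 = 0.0000009143 W
    P_R4 = (0 - 0.00001721)²/1.8 = 0.0000000001646 W
  P_total = P_R1 + P_R2 + P_R3 + P_R4 = 0.01118 W

Final answers:
1. V_3 = 1.721e-05 V
2. I_R4 = 9.562e-06 A
3. P_R2 = 7.035e-05 W
4. P_total = 0.01118 W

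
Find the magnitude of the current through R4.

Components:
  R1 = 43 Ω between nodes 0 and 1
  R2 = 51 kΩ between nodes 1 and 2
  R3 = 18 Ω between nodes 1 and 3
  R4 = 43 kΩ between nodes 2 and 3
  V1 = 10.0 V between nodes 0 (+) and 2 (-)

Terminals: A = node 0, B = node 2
Nodal analysis, taking node 2 as the 0 V reference.
Source V1 fixes V_0 = 10 V.
KCL at each unknown node (sum of currents leaving = 0; resistances in Ω):
  Node 1: (V_1 - 10)/43 + (V_1 - 0)/51000 + (V_1 - V_3)/18 = 0
  Node 3: (V_3 - V_1)/18 + (V_3 - 0)/43000 = 0
Collecting terms (coefficients in siemens):
  0.07883·V_1 - 0.05556·V_3 = 0.2326
  0.05558·V_3 - 0.05556·V_1 = 0
Determinant D = (0.07883)(0.05558) - (-0.05556)(-0.05556) = 0.001295
V_1 = [(0.2326)(0.05558) - (-0.05556)(0)]/D = 9.982 V
V_3 = [(0.07883)(0) - (0.2326)(-0.05556)]/D = 9.977 V
I_R4 = (V_2 - V_3)/R4 = (0 - 9.977)/43000 = -0.000232 A
|I_R4| = 0.000232 A

Final answer: |I_R4| = 0.000232 A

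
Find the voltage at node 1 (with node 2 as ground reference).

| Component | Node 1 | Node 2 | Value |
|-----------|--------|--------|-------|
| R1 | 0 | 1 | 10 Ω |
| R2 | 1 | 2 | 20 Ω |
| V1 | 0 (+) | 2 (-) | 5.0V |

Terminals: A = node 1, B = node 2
Nodal analysis, taking node 2 as the 0 V reference.
Source V1 fixes V_0 = 5 V.
KCL at each unknown node (sum of currents leaving = 0; resistances in Ω):
  Node 1: (V_1 - 5)/10 + (V_1 - 0)/20 = 0
Collecting terms: 0.15 × V_1 = 0.5  =>  V_1 = 3.333 V
The requested potential is V_1 = 3.333 V.

Final answer: V_1 = 3.333 V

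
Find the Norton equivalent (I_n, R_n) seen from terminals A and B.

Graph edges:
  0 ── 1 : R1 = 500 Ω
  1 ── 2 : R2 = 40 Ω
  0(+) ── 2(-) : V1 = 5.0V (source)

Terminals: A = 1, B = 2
Find the Thévenin equivalent first; then I_n = V_th/R_th and R_n = R_th.
Step 1 — V_th is the open-circuit voltage V_A - V_B (nothing connected across the terminals).
Nodal analysis, taking node 2 as the 0 V reference.
Source V1 fixes V_0 = 5 V.
KCL at each unknown node (sum of currents leaving = 0; resistances in Ω):
  Node 1: (V_1 - 5)/500 + (V_1 - 0)/40 = 0
Collecting terms: 0.027 × V_1 = 0.01  =>  V_1 = 0.3704 V
V_th = V_1 - V_2 = 0.3704 - 0 = 0.3704 V
Step 2 — R_th: zero the source — replace V1 by a short circuit (node 2 merges into node 0) — and find the resistance seen between A (node 1) and B (node 0).
Reduce the network between node 1 (A) and node 0 (B) by series/parallel combination:
  Rp1 = R1 ‖ R2 (parallel, both between nodes 0 and 1) = 1/(1/500 + 1/40) = 37.04 Ω
R_th = 37.04 Ω
I_n = V_th/R_th = 0.3704/37.04 = 0.01 A, and R_n = R_th = 37.04 Ω

Final answer: I_n = 0.01 A, R_n = 37.04 Ω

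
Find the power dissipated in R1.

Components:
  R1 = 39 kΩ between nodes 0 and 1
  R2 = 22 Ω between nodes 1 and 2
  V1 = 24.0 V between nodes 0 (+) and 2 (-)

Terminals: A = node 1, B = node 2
Nodal analysis, taking node 2 as the 0 V reference.
Source V1 fixes V_0 = 24 V.
KCL at each unknown node (sum of currents leaving = 0; resistances in Ω):
  Node 1: (V_1 - 24)/39000 + (V_1 - 0)/22 = 0
Collecting terms: 0.04548 × V_1 = 0.0006154  =>  V_1 = 0.01353 V
I_R1 = (V_0 - V_1)/R1 = (24 - 0.01353)/39000 = 0.000615 A
P_R1 = I_R1² × R1 = (0.000615)² × 39000 = 0.01475 W

Final answer: 0.01475 W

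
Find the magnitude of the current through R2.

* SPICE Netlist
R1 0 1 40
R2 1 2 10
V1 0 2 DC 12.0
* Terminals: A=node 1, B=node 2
Nodal analysis, taking node 2 as the 0 V reference.
Source V1 fixes V_0 = 12 V.
KCL at each unknown node (sum of currents leaving = 0; resistances in Ω):
  Node 1: (V_1 - 12)/40 + (V_1 - 0)/10 = 0
Collecting terms: 0.125 × V_1 = 0.3  =>  V_1 = 2.4 V
I_R2 = (V_1 - V_2)/R2 = (2.4 - 0)/10 = 0.24 A
|I_R2| = 0.24 A

Final answer: |I_R2| = 0.24 A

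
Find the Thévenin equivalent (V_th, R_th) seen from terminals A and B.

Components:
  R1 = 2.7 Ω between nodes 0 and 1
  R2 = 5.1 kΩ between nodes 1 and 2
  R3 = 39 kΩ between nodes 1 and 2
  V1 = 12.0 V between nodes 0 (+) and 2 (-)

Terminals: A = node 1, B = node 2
Step 1 — V_th is the open-circuit voltage V_A - V_B (nothing connected across the terminals).
Nodal analysis, taking node 2 as the 0 V reference.
Source V1 fixes V_0 = 12 V.
KCL at each unknown node (sum of currents leaving = 0; resistances in Ω):
  Node 1: (V_1 - 12)/2.7 + (V_1 - 0)/5100 + (V_1 - 0)/39000 = 0
Collecting terms: 0.3706 × V_1 = 4.444  =>  V_1 = 11.99 V
V_th = V_1 - V_2 = 11.99 - 0 = 11.99 V
Step 2 — R_th: zero the source — replace V1 by a short circuit (node 2 merges into node 0) — and find the resistance seen between A (node 1) and B (node 0).
Reduce the network between node 1 (A) and node 0 (B) by series/parallel combination:
  Rp1 = R1 ‖ R2 ‖ R3 (parallel, all between nodes 0 and 1) = 1/(1/2.7 + 1/5100 + 1/39000) = 2.698 Ω
R_th = 2.698 Ω

Final answer: V_th = 11.99 V, R_th = 2.698 Ω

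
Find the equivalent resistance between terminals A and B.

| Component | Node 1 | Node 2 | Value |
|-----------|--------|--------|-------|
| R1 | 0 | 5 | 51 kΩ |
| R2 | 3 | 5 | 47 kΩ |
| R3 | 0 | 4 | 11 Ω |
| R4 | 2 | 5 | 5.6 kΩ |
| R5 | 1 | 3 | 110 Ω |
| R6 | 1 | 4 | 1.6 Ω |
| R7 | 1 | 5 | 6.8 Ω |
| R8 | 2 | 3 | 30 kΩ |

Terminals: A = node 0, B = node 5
Reduce the network between node 0 (A) and node 5 (B) by series/parallel combination:
  Rs1 = R4 + R8 (series, joined only at node 2) = 5600 + 30000 = 35600 Ω
  Rp1 = R2 ‖ Rs1 (parallel, both between nodes 3 and 5) = 1/(1/47000 + 1/35600) = 20260 Ω
  Rs2 = R5 + Rp1 (series, joined only at node 3) = 110 + 20260 = 20370 Ω
  Rp2 = R7 ‖ Rs2 (parallel, both between nodes 1 and 5) = 1/(1/6.8 + 1/20370) = 6.798 Ω
  Rs3 = R6 + Rp2 (series, joined only at node 1) = 1.6 + 6.798 = 8.398 Ω
  Rs4 = R3 + Rs3 (series, joined only at node 4) = 11 + 8.398 = 19.4 Ω
  Rp3 = R1 ‖ Rs4 (parallel, both between nodes 0 and 5) = 1/(1/51000 + 1/19.4) = 19.39 Ω
R_eq = 19.39 Ω

Final answer: 19.39 Ω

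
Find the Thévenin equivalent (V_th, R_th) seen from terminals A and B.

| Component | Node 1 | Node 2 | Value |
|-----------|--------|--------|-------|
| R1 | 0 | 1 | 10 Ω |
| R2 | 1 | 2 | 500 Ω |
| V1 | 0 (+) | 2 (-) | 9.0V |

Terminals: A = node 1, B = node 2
Step 1 — V_th is the open-circuit voltage V_A - V_B (nothing connected across the terminals).
Nodal analysis, taking node 2 as the 0 V reference.
Source V1 fixes V_0 = 9 V.
KCL at each unknown node (sum of currents leaving = 0; resistances in Ω):
  Node 1: (V_1 - 9)/10 + (V_1 - 0)/500 = 0
Collecting terms: 0.102 × V_1 = 0.9  =>  V_1 = 8.824 V
V_th = V_1 - V_2 = 8.824 - 0 = 8.824 V
Step 2 — R_th: zero the source — replace V1 by a short circuit (node 2 merges into node 0) — and find the resistance seen between A (node 1) and B (node 0).
Reduce the network between node 1 (A) and node 0 (B) by series/parallel combination:
  Rp1 = R1 ‖ R2 (parallel, both between nodes 0 and 1) = 1/(1/10 + 1/500) = 9.804 Ω
R_th = 9.804 Ω

Final answer: V_th = 8.824 V, R_th = 9.804 Ω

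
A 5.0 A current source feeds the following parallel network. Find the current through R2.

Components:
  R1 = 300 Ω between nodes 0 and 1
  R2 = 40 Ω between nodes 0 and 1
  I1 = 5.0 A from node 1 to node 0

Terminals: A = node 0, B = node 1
All resistors sit directly between nodes 0 and 1, so they are in parallel and share one voltage V; the full source current 5 A splits among them.
1/R_par = 1/300 + 1/40 = 0.02833 S  =>  R_par = 35.29 Ω
V = I × R_par = 5 × 35.29 = 176.5 V
I_R2 = V/R2 = 176.5/40 = 4.412 A

Final answer: 4.412 A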